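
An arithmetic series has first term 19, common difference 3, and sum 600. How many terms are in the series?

Using S = n/2 × [2a + (n-1)d]
600 = n/2 × [2(19) + (n-1)(3)]
600 = n/2 × [38 + 3n - 3]
1200 = n × [35 + 3n]
3n² + (35)n - 1200 = 0
Discriminant: Δ = (35)² - 4(3)(-1200) = 1225 + 14400 = 15625
√Δ = 125
n = [-(35) + √Δ] / (2·3) = (-35 + 125) / 6 = 90 / 6 = 15
(The negative root is discarded since n must be a positive integer.)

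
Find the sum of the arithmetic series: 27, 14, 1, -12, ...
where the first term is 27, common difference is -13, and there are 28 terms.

Sₙ = n/2 × (first + last)
Last term = a + (n-1)d = 27 + (28-1)×(-13) = -324
S_28 = 28/2 × (27 + (-324))
S_28 = 28/2 × (-297) = -4158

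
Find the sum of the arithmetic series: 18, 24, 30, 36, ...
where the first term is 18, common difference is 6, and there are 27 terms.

Sₙ = n/2 × (first + last)
Last term = a + (n-1)d = 18 + (27-1)×6 = 174
S_27 = 27/2 × (18 + 174)
S_27 = 27/2 × 192 = 2592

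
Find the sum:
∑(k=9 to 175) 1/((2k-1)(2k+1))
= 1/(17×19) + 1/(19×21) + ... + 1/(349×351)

Partial fractions: 1/((2k-1)(2k+1)) = (1/2)[1/(2k-1) - 1/(2k+1)]
The series telescopes:
= (1/2)[1/17 - 1/351]
= 167/5967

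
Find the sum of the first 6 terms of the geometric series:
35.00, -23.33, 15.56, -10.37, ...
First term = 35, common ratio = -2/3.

Sₙ = a(1 - rⁿ) / (1 - r)
S_6 = 35(1 - (-2/3)^6) / (1 - (-2/3))
S_6 = 35(1 - (64/729)) / (5/3)
S_6 = 4655/243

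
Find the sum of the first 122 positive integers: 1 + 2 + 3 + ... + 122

Formula: ∑k = n(n+1)/2
= 122×123/2
= 15006/2
= 7503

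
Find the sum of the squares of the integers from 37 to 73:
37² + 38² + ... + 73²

Use ∑_{k=1}^{n} k² = n(n+1)(2n+1)/6, then subtract the first 36 terms.
∑_{k=1}^{73} k² = 73×74×147/6 = 132349
∑_{k=1}^{36} k² = 36×37×73/6 = 16206
∑_{k=37}^{73} k² = 132349 - 16206 = 116143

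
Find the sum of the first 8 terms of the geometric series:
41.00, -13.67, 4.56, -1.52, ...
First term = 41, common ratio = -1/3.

Sₙ = a(1 - rⁿ) / (1 - r)
S_8 = 41(1 - (-1/3)^8) / (1 - (-1/3))
S_8 = 41(1 - (1/6561)) / (4/3)
S_8 = 67240/2187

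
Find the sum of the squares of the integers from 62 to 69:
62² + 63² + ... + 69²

Use ∑_{k=1}^{n} k² = n(n+1)(2n+1)/6, then subtract the first 61 terms.
∑_{k=1}^{69} k² = 69×70×139/6 = 111895
∑_{k=1}^{61} k² = 61×62×123/6 = 77531
∑_{k=62}^{69} k² = 111895 - 77531 = 34364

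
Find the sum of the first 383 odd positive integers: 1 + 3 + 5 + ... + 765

Sum of first n odd numbers = n²
= 383²
= 146689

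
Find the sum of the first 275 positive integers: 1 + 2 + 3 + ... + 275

Formula: ∑k = n(n+1)/2
= 275×276/2
= 75900/2
= 37950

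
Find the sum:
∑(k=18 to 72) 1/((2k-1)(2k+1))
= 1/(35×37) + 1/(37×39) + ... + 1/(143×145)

Partial fractions: 1/((2k-1)(2k+1)) = (1/2)[1/(2k-1) - 1/(2k+1)]
The series telescopes:
= (1/2)[1/35 - 1/145]
= 11/1015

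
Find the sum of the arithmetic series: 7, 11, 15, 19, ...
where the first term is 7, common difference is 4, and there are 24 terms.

Sₙ = n/2 × (first + last)
Last term = a + (n-1)d = 7 + (24-1)×4 = 99
S_24 = 24/2 × (7 + 99)
S_24 = 24/2 × 106 = 1272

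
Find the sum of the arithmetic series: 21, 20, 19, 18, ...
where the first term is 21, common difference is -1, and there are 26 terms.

Sₙ = n/2 × (first + last)
Last term = a + (n-1)d = 21 + (26-1)×(-1) = -4
S_26 = 26/2 × (21 + (-4))
S_26 = 26/2 × 17 = 221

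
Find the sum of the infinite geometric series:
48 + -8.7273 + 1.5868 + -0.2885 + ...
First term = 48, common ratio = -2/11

For |r| < 1, S = a / (1 - r)
S = 48 / (1 - (-2/11))
S = 48 / (13/11)
S = 528/13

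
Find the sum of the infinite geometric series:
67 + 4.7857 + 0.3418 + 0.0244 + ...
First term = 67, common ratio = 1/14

For |r| < 1, S = a / (1 - r)
S = 67 / (1 - (1/14))
S = 67 / (13/14)
S = 938/13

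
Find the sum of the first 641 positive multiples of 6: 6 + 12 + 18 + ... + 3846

Factor out 6: = 6(1 + 2 + ... + 641) = 6 × n(n+1)/2
= 6 × 641×642/2
= 6 × 205761
= 1234566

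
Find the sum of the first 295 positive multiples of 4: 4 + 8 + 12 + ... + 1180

Factor out 4: = 4(1 + 2 + ... + 295) = 4 × n(n+1)/2
= 4 × 295×296/2
= 4 × 43660
= 174640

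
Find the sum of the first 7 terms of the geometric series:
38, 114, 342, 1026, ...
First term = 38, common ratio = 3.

Sₙ = a(1 - rⁿ) / (1 - r)
S_7 = 38(1 - 3^7) / (1 - 3)
S_7 = 38(1 - 2187) / (-2)
S_7 = 41534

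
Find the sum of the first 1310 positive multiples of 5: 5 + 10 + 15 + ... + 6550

Factor out 5: = 5(1 + 2 + ... + 1310) = 5 × n(n+1)/2
= 5 × 1310×1311/2
= 5 × 858705
= 4293525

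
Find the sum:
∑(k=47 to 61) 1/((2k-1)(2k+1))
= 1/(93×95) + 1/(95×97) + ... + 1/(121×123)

Partial fractions: 1/((2k-1)(2k+1)) = (1/2)[1/(2k-1) - 1/(2k+1)]
The series telescopes:
= (1/2)[1/93 - 1/123]
= 5/3813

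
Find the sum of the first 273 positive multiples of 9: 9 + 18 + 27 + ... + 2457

Factor out 9: = 9(1 + 2 + ... + 273) = 9 × n(n+1)/2
= 9 × 273×274/2
= 9 × 37401
= 336609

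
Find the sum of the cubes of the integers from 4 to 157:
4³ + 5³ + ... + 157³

Use ∑_{k=1}^{n} k³ = [n(n+1)/2]², then subtract the first 3 terms.
∑_{k=1}^{157} k³ = [157×158/2]² = 12403² = 153834409
∑_{k=1}^{3} k³ = [3×4/2]² = 6² = 36
∑_{k=4}^{157} k³ = 153834409 - 36 = 153834373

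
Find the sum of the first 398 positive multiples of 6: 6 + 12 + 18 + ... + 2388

Factor out 6: = 6(1 + 2 + ... + 398) = 6 × n(n+1)/2
= 6 × 398×399/2
= 6 × 79401
= 476406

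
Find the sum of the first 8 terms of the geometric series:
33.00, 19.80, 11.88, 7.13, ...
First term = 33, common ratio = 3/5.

Sₙ = a(1 - rⁿ) / (1 - r)
S_8 = 33(1 - (3/5)^8) / (1 - (3/5))
S_8 = 33(1 - (6561/390625)) / (2/5)
S_8 = 6337056/78125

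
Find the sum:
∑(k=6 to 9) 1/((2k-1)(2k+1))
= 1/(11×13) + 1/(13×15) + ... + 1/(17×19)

Partial fractions: 1/((2k-1)(2k+1)) = (1/2)[1/(2k-1) - 1/(2k+1)]
The series telescopes:
= (1/2)[1/11 - 1/19]
= 4/209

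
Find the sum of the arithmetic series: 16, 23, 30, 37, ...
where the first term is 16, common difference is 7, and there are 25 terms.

Sₙ = n/2 × (first + last)
Last term = a + (n-1)d = 16 + (25-1)×7 = 184
S_25 = 25/2 × (16 + 184)
S_25 = 25/2 × 200 = 2500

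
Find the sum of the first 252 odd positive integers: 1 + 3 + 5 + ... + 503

Sum of first n odd numbers = n²
= 252²
= 63504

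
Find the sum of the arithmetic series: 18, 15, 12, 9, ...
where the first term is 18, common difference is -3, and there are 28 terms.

Sₙ = n/2 × (first + last)
Last term = a + (n-1)d = 18 + (28-1)×(-3) = -63
S_28 = 28/2 × (18 + (-63))
S_28 = 28/2 × (-45) = -630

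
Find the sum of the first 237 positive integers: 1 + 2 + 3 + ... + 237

Formula: ∑k = n(n+1)/2
= 237×238/2
= 56406/2
= 28203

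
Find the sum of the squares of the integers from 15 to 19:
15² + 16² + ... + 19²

Use ∑_{k=1}^{n} k² = n(n+1)(2n+1)/6, then subtract the first 14 terms.
∑_{k=1}^{19} k² = 19×20×39/6 = 2470
∑_{k=1}^{14} k² = 14×15×29/6 = 1015
∑_{k=15}^{19} k² = 2470 - 1015 = 1455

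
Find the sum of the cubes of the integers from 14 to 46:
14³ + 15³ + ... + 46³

Use ∑_{k=1}^{n} k³ = [n(n+1)/2]², then subtract the first 13 terms.
∑_{k=1}^{46} k³ = [46×47/2]² = 1081² = 1168561
∑_{k=1}^{13} k³ = [13×14/2]² = 91² = 8281
∑_{k=14}^{46} k³ = 1168561 - 8281 = 1160280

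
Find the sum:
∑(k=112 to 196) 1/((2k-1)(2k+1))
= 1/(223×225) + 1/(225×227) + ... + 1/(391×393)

Partial fractions: 1/((2k-1)(2k+1)) = (1/2)[1/(2k-1) - 1/(2k+1)]
The series telescopes:
= (1/2)[1/223 - 1/393]
= 85/87639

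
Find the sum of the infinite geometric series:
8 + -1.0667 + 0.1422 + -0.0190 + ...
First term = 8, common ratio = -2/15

For |r| < 1, S = a / (1 - r)
S = 8 / (1 - (-2/15))
S = 8 / (17/15)
S = 120/17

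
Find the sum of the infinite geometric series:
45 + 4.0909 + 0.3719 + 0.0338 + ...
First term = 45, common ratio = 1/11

For |r| < 1, S = a / (1 - r)
S = 45 / (1 - (1/11))
S = 45 / (10/11)
S = 99/2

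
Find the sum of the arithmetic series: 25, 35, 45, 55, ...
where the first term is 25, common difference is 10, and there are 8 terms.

Sₙ = n/2 × (first + last)
Last term = a + (n-1)d = 25 + (8-1)×10 = 95
S_8 = 8/2 × (25 + 95)
S_8 = 8/2 × 120 = 480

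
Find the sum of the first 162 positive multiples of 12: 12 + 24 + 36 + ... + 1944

Factor out 12: = 12(1 + 2 + ... + 162) = 12 × n(n+1)/2
= 12 × 162×163/2
= 12 × 13203
= 158436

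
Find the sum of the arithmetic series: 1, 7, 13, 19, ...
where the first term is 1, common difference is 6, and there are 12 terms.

Sₙ = n/2 × (first + last)
Last term = a + (n-1)d = 1 + (12-1)×6 = 67
S_12 = 12/2 × (1 + 67)
S_12 = 12/2 × 68 = 408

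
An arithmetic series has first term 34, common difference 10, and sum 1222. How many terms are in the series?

Using S = n/2 × [2a + (n-1)d]
1222 = n/2 × [2(34) + (n-1)(10)]
1222 = n/2 × [68 + 10n - 10]
2444 = n × [58 + 10n]
10n² + (58)n - 2444 = 0
Discriminant: Δ = (58)² - 4(10)(-2444) = 3364 + 97760 = 101124
√Δ = 318
n = [-(58) + √Δ] / (2·10) = (-58 + 318) / 20 = 260 / 20 = 13
(The negative root is discarded since n must be a positive integer.)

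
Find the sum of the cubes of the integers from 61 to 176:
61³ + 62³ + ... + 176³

Use ∑_{k=1}^{n} k³ = [n(n+1)/2]², then subtract the first 60 terms.
∑_{k=1}^{176} k³ = [176×177/2]² = 15576² = 242611776
∑_{k=1}^{60} k³ = [60×61/2]² = 1830² = 3348900
∑_{k=61}^{176} k³ = 242611776 - 3348900 = 239262876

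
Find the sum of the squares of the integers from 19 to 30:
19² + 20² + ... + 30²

Use ∑_{k=1}^{n} k² = n(n+1)(2n+1)/6, then subtract the first 18 terms.
∑_{k=1}^{30} k² = 30×31×61/6 = 9455
∑_{k=1}^{18} k² = 18×19×37/6 = 2109
∑_{k=19}^{30} k² = 9455 - 2109 = 7346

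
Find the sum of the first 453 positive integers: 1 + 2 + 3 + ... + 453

Formula: ∑k = n(n+1)/2
= 453×454/2
= 205662/2
= 102831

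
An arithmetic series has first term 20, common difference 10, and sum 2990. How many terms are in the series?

Using S = n/2 × [2a + (n-1)d]
2990 = n/2 × [2(20) + (n-1)(10)]
2990 = n/2 × [40 + 10n - 10]
5980 = n × [30 + 10n]
10n² + (30)n - 5980 = 0
Discriminant: Δ = (30)² - 4(10)(-5980) = 900 + 239200 = 240100
√Δ = 490
n = [-(30) + √Δ] / (2·10) = (-30 + 490) / 20 = 460 / 20 = 23
(The negative root is discarded since n must be a positive integer.)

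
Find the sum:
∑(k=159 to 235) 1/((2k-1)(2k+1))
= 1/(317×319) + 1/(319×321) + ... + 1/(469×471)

Partial fractions: 1/((2k-1)(2k+1)) = (1/2)[1/(2k-1) - 1/(2k+1)]
The series telescopes:
= (1/2)[1/317 - 1/471]
= 77/149307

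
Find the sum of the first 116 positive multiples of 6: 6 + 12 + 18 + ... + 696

Factor out 6: = 6(1 + 2 + ... + 116) = 6 × n(n+1)/2
= 6 × 116×117/2
= 6 × 6786
= 40716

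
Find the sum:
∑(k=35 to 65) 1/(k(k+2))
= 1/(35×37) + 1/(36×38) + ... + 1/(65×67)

Partial fractions: 1/(k(k+2)) = (1/2)[1/k - 1/(k+2)]
Telescoping leaves the first two and last two terms:
= (1/2)[1/35 + 1/36 - 1/66 - 1/67]
= 24397/1857240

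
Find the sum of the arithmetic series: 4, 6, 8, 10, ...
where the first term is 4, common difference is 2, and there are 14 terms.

Sₙ = n/2 × (first + last)
Last term = a + (n-1)d = 4 + (14-1)×2 = 30
S_14 = 14/2 × (4 + 30)
S_14 = 14/2 × 34 = 238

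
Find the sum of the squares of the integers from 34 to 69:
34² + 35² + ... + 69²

Use ∑_{k=1}^{n} k² = n(n+1)(2n+1)/6, then subtract the first 33 terms.
∑_{k=1}^{69} k² = 69×70×139/6 = 111895
∑_{k=1}^{33} k² = 33×34×67/6 = 12529
∑_{k=34}^{69} k² = 111895 - 12529 = 99366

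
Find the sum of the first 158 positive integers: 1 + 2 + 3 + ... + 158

Formula: ∑k = n(n+1)/2
= 158×159/2
= 25122/2
= 12561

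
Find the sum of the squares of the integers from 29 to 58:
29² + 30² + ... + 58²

Use ∑_{k=1}^{n} k² = n(n+1)(2n+1)/6, then subtract the first 28 terms.
∑_{k=1}^{58} k² = 58×59×117/6 = 66729
∑_{k=1}^{28} k² = 28×29×57/6 = 7714
∑_{k=29}^{58} k² = 66729 - 7714 = 59015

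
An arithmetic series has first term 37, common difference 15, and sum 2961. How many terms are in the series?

Using S = n/2 × [2a + (n-1)d]
2961 = n/2 × [2(37) + (n-1)(15)]
2961 = n/2 × [74 + 15n - 15]
5922 = n × [59 + 15n]
15n² + (59)n - 5922 = 0
Discriminant: Δ = (59)² - 4(15)(-5922) = 3481 + 355320 = 358801
√Δ = 599
n = [-(59) + √Δ] / (2·15) = (-59 + 599) / 30 = 540 / 30 = 18
(The negative root is discarded since n must be a positive integer.)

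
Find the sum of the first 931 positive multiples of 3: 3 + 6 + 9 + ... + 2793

Factor out 3: = 3(1 + 2 + ... + 931) = 3 × n(n+1)/2
= 3 × 931×932/2
= 3 × 433846
= 1301538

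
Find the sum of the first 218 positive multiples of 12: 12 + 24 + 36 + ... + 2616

Factor out 12: = 12(1 + 2 + ... + 218) = 12 × n(n+1)/2
= 12 × 218×219/2
= 12 × 23871
= 286452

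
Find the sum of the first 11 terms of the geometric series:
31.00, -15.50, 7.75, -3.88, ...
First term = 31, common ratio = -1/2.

Sₙ = a(1 - rⁿ) / (1 - r)
S_11 = 31(1 - (-1/2)^11) / (1 - (-1/2))
S_11 = 31(1 - (-1/2048)) / (3/2)
S_11 = 21173/1024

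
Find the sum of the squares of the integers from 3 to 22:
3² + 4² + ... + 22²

Use ∑_{k=1}^{n} k² = n(n+1)(2n+1)/6, then subtract the first 2 terms.
∑_{k=1}^{22} k² = 22×23×45/6 = 3795
∑_{k=1}^{2} k² = 2×3×5/6 = 5
∑_{k=3}^{22} k² = 3795 - 5 = 3790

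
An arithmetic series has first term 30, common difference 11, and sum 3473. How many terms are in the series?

Using S = n/2 × [2a + (n-1)d]
3473 = n/2 × [2(30) + (n-1)(11)]
3473 = n/2 × [60 + 11n - 11]
6946 = n × [49 + 11n]
11n² + (49)n - 6946 = 0
Discriminant: Δ = (49)² - 4(11)(-6946) = 2401 + 305624 = 308025
√Δ = 555
n = [-(49) + √Δ] / (2·11) = (-49 + 555) / 22 = 506 / 22 = 23
(The negative root is discarded since n must be a positive integer.)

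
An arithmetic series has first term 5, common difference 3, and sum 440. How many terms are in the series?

Using S = n/2 × [2a + (n-1)d]
440 = n/2 × [2(5) + (n-1)(3)]
440 = n/2 × [10 + 3n - 3]
880 = n × [7 + 3n]
3n² + (7)n - 880 = 0
Discriminant: Δ = (7)² - 4(3)(-880) = 49 + 10560 = 10609
√Δ = 103
n = [-(7) + √Δ] / (2·3) = (-7 + 103) / 6 = 96 / 6 = 16
(The negative root is discarded since n must be a positive integer.)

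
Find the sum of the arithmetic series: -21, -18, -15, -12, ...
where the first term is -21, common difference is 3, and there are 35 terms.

Sₙ = n/2 × (first + last)
Last term = a + (n-1)d = -21 + (35-1)×3 = 81
S_35 = 35/2 × (-21 + 81)
S_35 = 35/2 × 60 = 1050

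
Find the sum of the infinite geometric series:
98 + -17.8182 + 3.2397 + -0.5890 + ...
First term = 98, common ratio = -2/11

For |r| < 1, S = a / (1 - r)
S = 98 / (1 - (-2/11))
S = 98 / (13/11)
S = 1078/13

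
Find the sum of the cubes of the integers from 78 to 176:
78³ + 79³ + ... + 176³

Use ∑_{k=1}^{n} k³ = [n(n+1)/2]², then subtract the first 77 terms.
∑_{k=1}^{176} k³ = [176×177/2]² = 15576² = 242611776
∑_{k=1}^{77} k³ = [77×78/2]² = 3003² = 9018009
∑_{k=78}^{176} k³ = 242611776 - 9018009 = 233593767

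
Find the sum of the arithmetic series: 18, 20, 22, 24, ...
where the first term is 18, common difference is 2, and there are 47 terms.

Sₙ = n/2 × (first + last)
Last term = a + (n-1)d = 18 + (47-1)×2 = 110
S_47 = 47/2 × (18 + 110)
S_47 = 47/2 × 128 = 3008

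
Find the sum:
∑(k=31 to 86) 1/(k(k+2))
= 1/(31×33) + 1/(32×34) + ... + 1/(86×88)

Partial fractions: 1/(k(k+2)) = (1/2)[1/k - 1/(k+2)]
Telescoping leaves the first two and last two terms:
= (1/2)[1/31 + 1/32 - 1/87 - 1/88]
= 38591/1898688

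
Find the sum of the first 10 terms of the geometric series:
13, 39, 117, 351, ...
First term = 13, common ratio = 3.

Sₙ = a(1 - rⁿ) / (1 - r)
S_10 = 13(1 - 3^10) / (1 - 3)
S_10 = 13(1 - 59049) / (-2)
S_10 = 383812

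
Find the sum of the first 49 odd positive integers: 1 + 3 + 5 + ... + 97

Sum of first n odd numbers = n²
= 49²
= 2401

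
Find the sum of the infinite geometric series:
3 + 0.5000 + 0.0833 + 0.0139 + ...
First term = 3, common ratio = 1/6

For |r| < 1, S = a / (1 - r)
S = 3 / (1 - (1/6))
S = 3 / (5/6)
S = 18/5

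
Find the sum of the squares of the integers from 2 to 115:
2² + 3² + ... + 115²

Use ∑_{k=1}^{n} k² = n(n+1)(2n+1)/6, then subtract the first 1 terms.
∑_{k=1}^{115} k² = 115×116×231/6 = 513590
∑_{k=1}^{1} k² = 1×2×3/6 = 1
∑_{k=2}^{115} k² = 513590 - 1 = 513589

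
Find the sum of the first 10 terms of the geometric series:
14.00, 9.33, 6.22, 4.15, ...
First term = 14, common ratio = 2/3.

Sₙ = a(1 - rⁿ) / (1 - r)
S_10 = 14(1 - (2/3)^10) / (1 - (2/3))
S_10 = 14(1 - (1024/59049)) / (1/3)
S_10 = 812350/19683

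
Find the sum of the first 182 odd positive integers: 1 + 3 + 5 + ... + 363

Sum of first n odd numbers = n²
= 182²
= 33124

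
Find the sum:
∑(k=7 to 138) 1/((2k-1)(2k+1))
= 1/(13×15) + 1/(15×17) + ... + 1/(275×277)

Partial fractions: 1/((2k-1)(2k+1)) = (1/2)[1/(2k-1) - 1/(2k+1)]
The series telescopes:
= (1/2)[1/13 - 1/277]
= 132/3601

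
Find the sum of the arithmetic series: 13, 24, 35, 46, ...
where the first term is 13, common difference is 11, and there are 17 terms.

Sₙ = n/2 × (first + last)
Last term = a + (n-1)d = 13 + (17-1)×11 = 189
S_17 = 17/2 × (13 + 189)
S_17 = 17/2 × 202 = 1717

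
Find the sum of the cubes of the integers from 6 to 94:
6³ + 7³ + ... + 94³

Use ∑_{k=1}^{n} k³ = [n(n+1)/2]², then subtract the first 5 terms.
∑_{k=1}^{94} k³ = [94×95/2]² = 4465² = 19936225
∑_{k=1}^{5} k³ = [5×6/2]² = 15² = 225
∑_{k=6}^{94} k³ = 19936225 - 225 = 19936000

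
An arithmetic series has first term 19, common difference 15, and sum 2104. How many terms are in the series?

Using S = n/2 × [2a + (n-1)d]
2104 = n/2 × [2(19) + (n-1)(15)]
2104 = n/2 × [38 + 15n - 15]
4208 = n × [23 + 15n]
15n² + (23)n - 4208 = 0
Discriminant: Δ = (23)² - 4(15)(-4208) = 529 + 252480 = 253009
√Δ = 503
n = [-(23) + √Δ] / (2·15) = (-23 + 503) / 30 = 480 / 30 = 16
(The negative root is discarded since n must be a positive integer.)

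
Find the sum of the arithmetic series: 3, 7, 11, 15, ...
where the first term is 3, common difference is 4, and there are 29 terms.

Sₙ = n/2 × (first + last)
Last term = a + (n-1)d = 3 + (29-1)×4 = 115
S_29 = 29/2 × (3 + 115)
S_29 = 29/2 × 118 = 1711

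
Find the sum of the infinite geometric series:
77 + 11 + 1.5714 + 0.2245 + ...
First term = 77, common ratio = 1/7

For |r| < 1, S = a / (1 - r)
S = 77 / (1 - (1/7))
S = 77 / (6/7)
S = 539/6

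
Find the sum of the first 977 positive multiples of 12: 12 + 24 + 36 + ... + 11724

Factor out 12: = 12(1 + 2 + ... + 977) = 12 × n(n+1)/2
= 12 × 977×978/2
= 12 × 477753
= 5733036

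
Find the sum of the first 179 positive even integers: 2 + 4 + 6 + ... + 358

Sum of first n even numbers = n(n+1)
= 179×180
= 32220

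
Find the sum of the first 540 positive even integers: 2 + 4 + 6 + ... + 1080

Sum of first n even numbers = n(n+1)
= 540×541
= 292140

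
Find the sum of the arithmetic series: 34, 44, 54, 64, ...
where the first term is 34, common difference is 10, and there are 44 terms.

Sₙ = n/2 × (first + last)
Last term = a + (n-1)d = 34 + (44-1)×10 = 464
S_44 = 44/2 × (34 + 464)
S_44 = 44/2 × 498 = 10956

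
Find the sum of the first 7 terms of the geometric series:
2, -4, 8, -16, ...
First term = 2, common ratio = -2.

Sₙ = a(1 - rⁿ) / (1 - r)
S_7 = 2(1 - (-2)^7) / (1 - (-2))
S_7 = 2(1 - (-128)) / (3)
S_7 = 86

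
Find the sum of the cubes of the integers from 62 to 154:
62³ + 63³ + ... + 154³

Use ∑_{k=1}^{n} k³ = [n(n+1)/2]², then subtract the first 61 terms.
∑_{k=1}^{154} k³ = [154×155/2]² = 11935² = 142444225
∑_{k=1}^{61} k³ = [61×62/2]² = 1891² = 3575881
∑_{k=62}^{154} k³ = 142444225 - 3575881 = 138868344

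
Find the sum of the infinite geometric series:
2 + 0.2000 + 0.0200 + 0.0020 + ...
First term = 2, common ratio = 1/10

For |r| < 1, S = a / (1 - r)
S = 2 / (1 - (1/10))
S = 2 / (9/10)
S = 20/9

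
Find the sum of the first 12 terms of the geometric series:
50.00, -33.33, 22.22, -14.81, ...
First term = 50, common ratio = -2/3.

Sₙ = a(1 - rⁿ) / (1 - r)
S_12 = 50(1 - (-2/3)^12) / (1 - (-2/3))
S_12 = 50(1 - (4096/531441)) / (5/3)
S_12 = 5273450/177147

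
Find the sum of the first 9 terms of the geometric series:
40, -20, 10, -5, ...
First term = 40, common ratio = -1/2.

Sₙ = a(1 - rⁿ) / (1 - r)
S_9 = 40(1 - (-1/2)^9) / (1 - (-1/2))
S_9 = 40(1 - (-1/512)) / (3/2)
S_9 = 855/32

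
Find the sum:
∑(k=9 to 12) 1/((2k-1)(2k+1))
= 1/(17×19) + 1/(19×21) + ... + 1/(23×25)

Partial fractions: 1/((2k-1)(2k+1)) = (1/2)[1/(2k-1) - 1/(2k+1)]
The series telescopes:
= (1/2)[1/17 - 1/25]
= 4/425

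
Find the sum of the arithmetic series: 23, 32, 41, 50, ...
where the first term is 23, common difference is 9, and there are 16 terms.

Sₙ = n/2 × (first + last)
Last term = a + (n-1)d = 23 + (16-1)×9 = 158
S_16 = 16/2 × (23 + 158)
S_16 = 16/2 × 181 = 1448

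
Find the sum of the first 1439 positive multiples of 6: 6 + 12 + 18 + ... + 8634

Factor out 6: = 6(1 + 2 + ... + 1439) = 6 × n(n+1)/2
= 6 × 1439×1440/2
= 6 × 1036080
= 6216480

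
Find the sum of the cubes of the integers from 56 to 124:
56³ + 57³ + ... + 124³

Use ∑_{k=1}^{n} k³ = [n(n+1)/2]², then subtract the first 55 terms.
∑_{k=1}^{124} k³ = [124×125/2]² = 7750² = 60062500
∑_{k=1}^{55} k³ = [55×56/2]² = 1540² = 2371600
∑_{k=56}^{124} k³ = 60062500 - 2371600 = 57690900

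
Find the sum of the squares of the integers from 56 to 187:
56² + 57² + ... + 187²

Use ∑_{k=1}^{n} k² = n(n+1)(2n+1)/6, then subtract the first 55 terms.
∑_{k=1}^{187} k² = 187×188×375/6 = 2197250
∑_{k=1}^{55} k² = 55×56×111/6 = 56980
∑_{k=56}^{187} k² = 2197250 - 56980 = 2140270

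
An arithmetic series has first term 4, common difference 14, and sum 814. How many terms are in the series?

Using S = n/2 × [2a + (n-1)d]
814 = n/2 × [2(4) + (n-1)(14)]
814 = n/2 × [8 + 14n - 14]
1628 = n × [-6 + 14n]
14n² + (-6)n - 1628 = 0
Discriminant: Δ = (-6)² - 4(14)(-1628) = 36 + 91168 = 91204
√Δ = 302
n = [-(-6) + √Δ] / (2·14) = (6 + 302) / 28 = 308 / 28 = 11
(The negative root is discarded since n must be a positive integer.)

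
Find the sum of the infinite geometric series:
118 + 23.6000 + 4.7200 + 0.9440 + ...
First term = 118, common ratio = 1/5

For |r| < 1, S = a / (1 - r)
S = 118 / (1 - (1/5))
S = 118 / (4/5)
S = 295/2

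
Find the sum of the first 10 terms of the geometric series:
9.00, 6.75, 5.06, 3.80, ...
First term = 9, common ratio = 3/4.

Sₙ = a(1 - rⁿ) / (1 - r)
S_10 = 9(1 - (3/4)^10) / (1 - (3/4))
S_10 = 9(1 - (59049/1048576)) / (1/4)
S_10 = 8905743/262144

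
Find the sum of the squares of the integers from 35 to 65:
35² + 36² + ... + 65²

Use ∑_{k=1}^{n} k² = n(n+1)(2n+1)/6, then subtract the first 34 terms.
∑_{k=1}^{65} k² = 65×66×131/6 = 93665
∑_{k=1}^{34} k² = 34×35×69/6 = 13685
∑_{k=35}^{65} k² = 93665 - 13685 = 79980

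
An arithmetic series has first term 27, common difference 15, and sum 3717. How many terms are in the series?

Using S = n/2 × [2a + (n-1)d]
3717 = n/2 × [2(27) + (n-1)(15)]
3717 = n/2 × [54 + 15n - 15]
7434 = n × [39 + 15n]
15n² + (39)n - 7434 = 0
Discriminant: Δ = (39)² - 4(15)(-7434) = 1521 + 446040 = 447561
√Δ = 669
n = [-(39) + √Δ] / (2·15) = (-39 + 669) / 30 = 630 / 30 = 21
(The negative root is discarded since n must be a positive integer.)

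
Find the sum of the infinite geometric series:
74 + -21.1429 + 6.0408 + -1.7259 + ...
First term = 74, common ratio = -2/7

For |r| < 1, S = a / (1 - r)
S = 74 / (1 - (-2/7))
S = 74 / (9/7)
S = 518/9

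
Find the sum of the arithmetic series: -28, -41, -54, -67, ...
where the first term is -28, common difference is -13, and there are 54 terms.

Sₙ = n/2 × (first + last)
Last term = a + (n-1)d = -28 + (54-1)×(-13) = -717
S_54 = 54/2 × (-28 + (-717))
S_54 = 54/2 × (-745) = -20115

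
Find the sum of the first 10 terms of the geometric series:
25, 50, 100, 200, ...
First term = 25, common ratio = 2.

Sₙ = a(1 - rⁿ) / (1 - r)
S_10 = 25(1 - 2^10) / (1 - 2)
S_10 = 25(1 - 1024) / (-1)
S_10 = 25575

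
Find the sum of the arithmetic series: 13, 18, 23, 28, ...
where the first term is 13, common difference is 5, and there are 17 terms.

Sₙ = n/2 × (first + last)
Last term = a + (n-1)d = 13 + (17-1)×5 = 93
S_17 = 17/2 × (13 + 93)
S_17 = 17/2 × 106 = 901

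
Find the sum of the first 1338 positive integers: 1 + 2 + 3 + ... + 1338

Formula: ∑k = n(n+1)/2
= 1338×1339/2
= 1791582/2
= 895791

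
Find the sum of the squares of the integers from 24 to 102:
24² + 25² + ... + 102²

Use ∑_{k=1}^{n} k² = n(n+1)(2n+1)/6, then subtract the first 23 terms.
∑_{k=1}^{102} k² = 102×103×205/6 = 358955
∑_{k=1}^{23} k² = 23×24×47/6 = 4324
∑_{k=24}^{102} k² = 358955 - 4324 = 354631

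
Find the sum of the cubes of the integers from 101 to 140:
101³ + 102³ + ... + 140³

Use ∑_{k=1}^{n} k³ = [n(n+1)/2]², then subtract the first 100 terms.
∑_{k=1}^{140} k³ = [140×141/2]² = 9870² = 97416900
∑_{k=1}^{100} k³ = [100×101/2]² = 5050² = 25502500
∑_{k=101}^{140} k³ = 97416900 - 25502500 = 71914400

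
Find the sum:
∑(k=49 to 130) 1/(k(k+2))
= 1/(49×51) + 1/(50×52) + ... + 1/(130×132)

Partial fractions: 1/(k(k+2)) = (1/2)[1/k - 1/(k+2)]
Telescoping leaves the first two and last two terms:
= (1/2)[1/49 + 1/50 - 1/131 - 1/132]
= 533779/42365400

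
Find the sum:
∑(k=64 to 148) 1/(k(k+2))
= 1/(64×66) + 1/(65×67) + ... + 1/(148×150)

Partial fractions: 1/(k(k+2)) = (1/2)[1/k - 1/(k+2)]
Telescoping leaves the first two and last two terms:
= (1/2)[1/64 + 1/65 - 1/149 - 1/150]
= 163931/18595200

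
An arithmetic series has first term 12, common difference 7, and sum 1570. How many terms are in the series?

Using S = n/2 × [2a + (n-1)d]
1570 = n/2 × [2(12) + (n-1)(7)]
1570 = n/2 × [24 + 7n - 7]
3140 = n × [17 + 7n]
7n² + (17)n - 3140 = 0
Discriminant: Δ = (17)² - 4(7)(-3140) = 289 + 87920 = 88209
√Δ = 297
n = [-(17) + √Δ] / (2·7) = (-17 + 297) / 14 = 280 / 14 = 20
(The negative root is discarded since n must be a positive integer.)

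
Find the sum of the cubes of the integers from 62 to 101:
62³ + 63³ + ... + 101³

Use ∑_{k=1}^{n} k³ = [n(n+1)/2]², then subtract the first 61 terms.
∑_{k=1}^{101} k³ = [101×102/2]² = 5151² = 26532801
∑_{k=1}^{61} k³ = [61×62/2]² = 1891² = 3575881
∑_{k=62}^{101} k³ = 26532801 - 3575881 = 22956920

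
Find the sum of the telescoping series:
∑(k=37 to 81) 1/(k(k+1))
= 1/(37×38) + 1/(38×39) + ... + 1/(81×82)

Partial fractions: 1/(k(k+1)) = 1/k - 1/(k+1)
The series telescopes:
= (1/37 - 1/38) + (1/38 - 1/39) + ... + (1/81 - 1/82)
= 1/37 - 1/82
= 45/3034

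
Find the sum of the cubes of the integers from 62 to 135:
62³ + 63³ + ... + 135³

Use ∑_{k=1}^{n} k³ = [n(n+1)/2]², then subtract the first 61 terms.
∑_{k=1}^{135} k³ = [135×136/2]² = 9180² = 84272400
∑_{k=1}^{61} k³ = [61×62/2]² = 1891² = 3575881
∑_{k=62}^{135} k³ = 84272400 - 3575881 = 80696519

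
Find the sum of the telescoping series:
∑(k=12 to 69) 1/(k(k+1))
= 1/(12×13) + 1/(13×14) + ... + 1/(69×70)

Partial fractions: 1/(k(k+1)) = 1/k - 1/(k+1)
The series telescopes:
= (1/12 - 1/13) + (1/13 - 1/14) + ... + (1/69 - 1/70)
= 1/12 - 1/70
= 29/420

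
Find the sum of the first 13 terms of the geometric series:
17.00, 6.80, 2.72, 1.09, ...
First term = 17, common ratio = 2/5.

Sₙ = a(1 - rⁿ) / (1 - r)
S_13 = 17(1 - (2/5)^13) / (1 - (2/5))
S_13 = 17(1 - (8192/1220703125)) / (3/5)
S_13 = 6917271287/244140625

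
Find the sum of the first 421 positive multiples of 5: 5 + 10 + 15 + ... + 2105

Factor out 5: = 5(1 + 2 + ... + 421) = 5 × n(n+1)/2
= 5 × 421×422/2
= 5 × 88831
= 444155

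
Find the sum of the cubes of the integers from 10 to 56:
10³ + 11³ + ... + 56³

Use ∑_{k=1}^{n} k³ = [n(n+1)/2]², then subtract the first 9 terms.
∑_{k=1}^{56} k³ = [56×57/2]² = 1596² = 2547216
∑_{k=1}^{9} k³ = [9×10/2]² = 45² = 2025
∑_{k=10}^{56} k³ = 2547216 - 2025 = 2545191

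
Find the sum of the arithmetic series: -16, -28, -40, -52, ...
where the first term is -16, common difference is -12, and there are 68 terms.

Sₙ = n/2 × (first + last)
Last term = a + (n-1)d = -16 + (68-1)×(-12) = -820
S_68 = 68/2 × (-16 + (-820))
S_68 = 68/2 × (-836) = -28424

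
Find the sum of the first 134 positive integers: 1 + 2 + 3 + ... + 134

Formula: ∑k = n(n+1)/2
= 134×135/2
= 18090/2
= 9045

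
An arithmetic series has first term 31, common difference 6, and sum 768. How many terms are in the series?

Using S = n/2 × [2a + (n-1)d]
768 = n/2 × [2(31) + (n-1)(6)]
768 = n/2 × [62 + 6n - 6]
1536 = n × [56 + 6n]
6n² + (56)n - 1536 = 0
Discriminant: Δ = (56)² - 4(6)(-1536) = 3136 + 36864 = 40000
√Δ = 200
n = [-(56) + √Δ] / (2·6) = (-56 + 200) / 12 = 144 / 12 = 12
(The negative root is discarded since n must be a positive integer.)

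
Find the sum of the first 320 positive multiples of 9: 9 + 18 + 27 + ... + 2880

Factor out 9: = 9(1 + 2 + ... + 320) = 9 × n(n+1)/2
= 9 × 320×321/2
= 9 × 51360
= 462240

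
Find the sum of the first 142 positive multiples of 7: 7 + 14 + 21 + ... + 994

Factor out 7: = 7(1 + 2 + ... + 142) = 7 × n(n+1)/2
= 7 × 142×143/2
= 7 × 10153
= 71071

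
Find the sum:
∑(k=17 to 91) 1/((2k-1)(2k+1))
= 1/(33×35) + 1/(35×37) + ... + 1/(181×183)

Partial fractions: 1/((2k-1)(2k+1)) = (1/2)[1/(2k-1) - 1/(2k+1)]
The series telescopes:
= (1/2)[1/33 - 1/183]
= 25/2013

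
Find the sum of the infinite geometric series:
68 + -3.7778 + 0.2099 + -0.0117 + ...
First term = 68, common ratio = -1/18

For |r| < 1, S = a / (1 - r)
S = 68 / (1 - (-1/18))
S = 68 / (19/18)
S = 1224/19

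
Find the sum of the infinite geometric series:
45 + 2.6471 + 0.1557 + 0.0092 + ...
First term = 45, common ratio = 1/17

For |r| < 1, S = a / (1 - r)
S = 45 / (1 - (1/17))
S = 45 / (16/17)
S = 765/16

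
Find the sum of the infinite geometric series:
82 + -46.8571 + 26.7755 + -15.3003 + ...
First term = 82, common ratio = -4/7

For |r| < 1, S = a / (1 - r)
S = 82 / (1 - (-4/7))
S = 82 / (11/7)
S = 574/11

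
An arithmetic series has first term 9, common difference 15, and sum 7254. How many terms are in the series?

Using S = n/2 × [2a + (n-1)d]
7254 = n/2 × [2(9) + (n-1)(15)]
7254 = n/2 × [18 + 15n - 15]
14508 = n × [3 + 15n]
15n² + (3)n - 14508 = 0
Discriminant: Δ = (3)² - 4(15)(-14508) = 9 + 870480 = 870489
√Δ = 933
n = [-(3) + √Δ] / (2·15) = (-3 + 933) / 30 = 930 / 30 = 31
(The negative root is discarded since n must be a positive integer.)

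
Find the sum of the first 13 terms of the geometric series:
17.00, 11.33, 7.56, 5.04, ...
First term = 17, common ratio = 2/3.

Sₙ = a(1 - rⁿ) / (1 - r)
S_13 = 17(1 - (2/3)^13) / (1 - (2/3))
S_13 = 17(1 - (8192/1594323)) / (1/3)
S_13 = 26964227/531441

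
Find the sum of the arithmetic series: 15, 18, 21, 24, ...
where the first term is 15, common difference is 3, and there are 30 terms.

Sₙ = n/2 × (first + last)
Last term = a + (n-1)d = 15 + (30-1)×3 = 102
S_30 = 30/2 × (15 + 102)
S_30 = 30/2 × 117 = 1755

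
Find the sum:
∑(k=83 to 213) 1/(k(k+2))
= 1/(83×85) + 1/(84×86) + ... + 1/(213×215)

Partial fractions: 1/(k(k+2)) = (1/2)[1/k - 1/(k+2)]
Telescoping leaves the first two and last two terms:
= (1/2)[1/83 + 1/84 - 1/214 - 1/215]
= 2346341/320781720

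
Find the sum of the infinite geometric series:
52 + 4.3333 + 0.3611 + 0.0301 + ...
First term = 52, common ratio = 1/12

For |r| < 1, S = a / (1 - r)
S = 52 / (1 - (1/12))
S = 52 / (11/12)
S = 624/11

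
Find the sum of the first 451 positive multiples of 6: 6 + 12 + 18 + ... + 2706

Factor out 6: = 6(1 + 2 + ... + 451) = 6 × n(n+1)/2
= 6 × 451×452/2
= 6 × 101926
= 611556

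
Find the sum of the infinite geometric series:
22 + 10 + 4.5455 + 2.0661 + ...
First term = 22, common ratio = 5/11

For |r| < 1, S = a / (1 - r)
S = 22 / (1 - (5/11))
S = 22 / (6/11)
S = 121/3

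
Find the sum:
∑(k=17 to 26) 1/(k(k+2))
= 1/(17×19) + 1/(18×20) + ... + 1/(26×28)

Partial fractions: 1/(k(k+2)) = (1/2)[1/k - 1/(k+2)]
Telescoping leaves the first two and last two terms:
= (1/2)[1/17 + 1/18 - 1/27 - 1/28]
= 535/25704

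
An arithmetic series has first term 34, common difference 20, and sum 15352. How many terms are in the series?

Using S = n/2 × [2a + (n-1)d]
15352 = n/2 × [2(34) + (n-1)(20)]
15352 = n/2 × [68 + 20n - 20]
30704 = n × [48 + 20n]
20n² + (48)n - 30704 = 0
Discriminant: Δ = (48)² - 4(20)(-30704) = 2304 + 2456320 = 2458624
√Δ = 1568
n = [-(48) + √Δ] / (2·20) = (-48 + 1568) / 40 = 1520 / 40 = 38
(The negative root is discarded since n must be a positive integer.)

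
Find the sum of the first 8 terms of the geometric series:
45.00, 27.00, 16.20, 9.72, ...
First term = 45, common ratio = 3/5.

Sₙ = a(1 - rⁿ) / (1 - r)
S_8 = 45(1 - (3/5)^8) / (1 - (3/5))
S_8 = 45(1 - (6561/390625)) / (2/5)
S_8 = 1728288/15625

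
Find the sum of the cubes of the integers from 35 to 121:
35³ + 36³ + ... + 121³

Use ∑_{k=1}^{n} k³ = [n(n+1)/2]², then subtract the first 34 terms.
∑_{k=1}^{121} k³ = [121×122/2]² = 7381² = 54479161
∑_{k=1}^{34} k³ = [34×35/2]² = 595² = 354025
∑_{k=35}^{121} k³ = 54479161 - 354025 = 54125136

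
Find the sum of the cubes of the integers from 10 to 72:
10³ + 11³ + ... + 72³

Use ∑_{k=1}^{n} k³ = [n(n+1)/2]², then subtract the first 9 terms.
∑_{k=1}^{72} k³ = [72×73/2]² = 2628² = 6906384
∑_{k=1}^{9} k³ = [9×10/2]² = 45² = 2025
∑_{k=10}^{72} k³ = 6906384 - 2025 = 6904359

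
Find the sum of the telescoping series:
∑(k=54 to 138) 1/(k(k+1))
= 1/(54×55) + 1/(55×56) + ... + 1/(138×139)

Partial fractions: 1/(k(k+1)) = 1/k - 1/(k+1)
The series telescopes:
= (1/54 - 1/55) + (1/55 - 1/56) + ... + (1/138 - 1/139)
= 1/54 - 1/139
= 85/7506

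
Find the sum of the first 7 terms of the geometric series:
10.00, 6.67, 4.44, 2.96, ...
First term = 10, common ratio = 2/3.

Sₙ = a(1 - rⁿ) / (1 - r)
S_7 = 10(1 - (2/3)^7) / (1 - (2/3))
S_7 = 10(1 - (128/2187)) / (1/3)
S_7 = 20590/729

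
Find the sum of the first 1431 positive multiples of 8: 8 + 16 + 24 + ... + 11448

Factor out 8: = 8(1 + 2 + ... + 1431) = 8 × n(n+1)/2
= 8 × 1431×1432/2
= 8 × 1024596
= 8196768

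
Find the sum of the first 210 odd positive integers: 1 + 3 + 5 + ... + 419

Sum of first n odd numbers = n²
= 210²
= 44100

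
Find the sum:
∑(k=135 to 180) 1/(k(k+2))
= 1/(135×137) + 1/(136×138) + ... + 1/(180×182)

Partial fractions: 1/(k(k+2)) = (1/2)[1/k - 1/(k+2)]
Telescoping leaves the first two and last two terms:
= (1/2)[1/135 + 1/136 - 1/181 - 1/182]
= 1131301/604815120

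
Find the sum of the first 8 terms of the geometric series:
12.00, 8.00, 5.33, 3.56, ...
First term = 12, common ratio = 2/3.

Sₙ = a(1 - rⁿ) / (1 - r)
S_8 = 12(1 - (2/3)^8) / (1 - (2/3))
S_8 = 12(1 - (256/6561)) / (1/3)
S_8 = 25220/729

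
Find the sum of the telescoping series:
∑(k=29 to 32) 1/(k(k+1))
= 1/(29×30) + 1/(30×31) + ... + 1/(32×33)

Partial fractions: 1/(k(k+1)) = 1/k - 1/(k+1)
The series telescopes:
= (1/29 - 1/30) + (1/30 - 1/31) + ... + (1/32 - 1/33)
= 1/29 - 1/33
= 4/957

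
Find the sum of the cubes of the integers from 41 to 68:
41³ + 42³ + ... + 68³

Use ∑_{k=1}^{n} k³ = [n(n+1)/2]², then subtract the first 40 terms.
∑_{k=1}^{68} k³ = [68×69/2]² = 2346² = 5503716
∑_{k=1}^{40} k³ = [40×41/2]² = 820² = 672400
∑_{k=41}^{68} k³ = 5503716 - 672400 = 4831316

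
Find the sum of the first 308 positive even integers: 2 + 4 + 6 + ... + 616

Sum of first n even numbers = n(n+1)
= 308×309
= 95172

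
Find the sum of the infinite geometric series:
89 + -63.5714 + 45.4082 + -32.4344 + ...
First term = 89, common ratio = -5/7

For |r| < 1, S = a / (1 - r)
S = 89 / (1 - (-5/7))
S = 89 / (12/7)
S = 623/12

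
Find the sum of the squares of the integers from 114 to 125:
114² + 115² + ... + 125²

Use ∑_{k=1}^{n} k² = n(n+1)(2n+1)/6, then subtract the first 113 terms.
∑_{k=1}^{125} k² = 125×126×251/6 = 658875
∑_{k=1}^{113} k² = 113×114×227/6 = 487369
∑_{k=114}^{125} k² = 658875 - 487369 = 171506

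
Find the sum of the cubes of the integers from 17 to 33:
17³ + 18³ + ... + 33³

Use ∑_{k=1}^{n} k³ = [n(n+1)/2]², then subtract the first 16 terms.
∑_{k=1}^{33} k³ = [33×34/2]² = 561² = 314721
∑_{k=1}^{16} k³ = [16×17/2]² = 136² = 18496
∑_{k=17}^{33} k³ = 314721 - 18496 = 296225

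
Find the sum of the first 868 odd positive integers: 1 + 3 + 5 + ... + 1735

Sum of first n odd numbers = n²
= 868²
= 753424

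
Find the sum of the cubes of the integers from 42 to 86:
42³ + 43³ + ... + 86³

Use ∑_{k=1}^{n} k³ = [n(n+1)/2]², then subtract the first 41 terms.
∑_{k=1}^{86} k³ = [86×87/2]² = 3741² = 13995081
∑_{k=1}^{41} k³ = [41×42/2]² = 861² = 741321
∑_{k=42}^{86} k³ = 13995081 - 741321 = 13253760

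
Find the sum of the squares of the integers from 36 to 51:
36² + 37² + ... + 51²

Use ∑_{k=1}^{n} k² = n(n+1)(2n+1)/6, then subtract the first 35 terms.
∑_{k=1}^{51} k² = 51×52×103/6 = 45526
∑_{k=1}^{35} k² = 35×36×71/6 = 14910
∑_{k=36}^{51} k² = 45526 - 14910 = 30616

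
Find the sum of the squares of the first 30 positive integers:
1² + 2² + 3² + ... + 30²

Formula: ∑k² = n(n+1)(2n+1)/6
= 30×31×61/6
= 56730/6
= 9455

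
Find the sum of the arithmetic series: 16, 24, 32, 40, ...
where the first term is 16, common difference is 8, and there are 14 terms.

Sₙ = n/2 × (first + last)
Last term = a + (n-1)d = 16 + (14-1)×8 = 120
S_14 = 14/2 × (16 + 120)
S_14 = 14/2 × 136 = 952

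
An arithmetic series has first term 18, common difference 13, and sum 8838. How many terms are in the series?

Using S = n/2 × [2a + (n-1)d]
8838 = n/2 × [2(18) + (n-1)(13)]
8838 = n/2 × [36 + 13n - 13]
17676 = n × [23 + 13n]
13n² + (23)n - 17676 = 0
Discriminant: Δ = (23)² - 4(13)(-17676) = 529 + 919152 = 919681
√Δ = 959
n = [-(23) + √Δ] / (2·13) = (-23 + 959) / 26 = 936 / 26 = 36
(The negative root is discarded since n must be a positive integer.)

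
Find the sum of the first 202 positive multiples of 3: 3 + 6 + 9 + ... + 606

Factor out 3: = 3(1 + 2 + ... + 202) = 3 × n(n+1)/2
= 3 × 202×203/2
= 3 × 20503
= 61509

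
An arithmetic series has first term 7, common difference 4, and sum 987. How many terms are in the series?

Using S = n/2 × [2a + (n-1)d]
987 = n/2 × [2(7) + (n-1)(4)]
987 = n/2 × [14 + 4n - 4]
1974 = n × [10 + 4n]
4n² + (10)n - 1974 = 0
Discriminant: Δ = (10)² - 4(4)(-1974) = 100 + 31584 = 31684
√Δ = 178
n = [-(10) + √Δ] / (2·4) = (-10 + 178) / 8 = 168 / 8 = 21
(The negative root is discarded since n must be a positive integer.)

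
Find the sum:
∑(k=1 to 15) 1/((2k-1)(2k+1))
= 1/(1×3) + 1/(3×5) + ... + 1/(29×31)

Partial fractions: 1/((2k-1)(2k+1)) = (1/2)[1/(2k-1) - 1/(2k+1)]
The series telescopes:
= (1/2)[1/1 - 1/31]
= 15/31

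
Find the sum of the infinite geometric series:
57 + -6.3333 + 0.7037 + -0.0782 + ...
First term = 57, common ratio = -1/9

For |r| < 1, S = a / (1 - r)
S = 57 / (1 - (-1/9))
S = 57 / (10/9)
S = 513/10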